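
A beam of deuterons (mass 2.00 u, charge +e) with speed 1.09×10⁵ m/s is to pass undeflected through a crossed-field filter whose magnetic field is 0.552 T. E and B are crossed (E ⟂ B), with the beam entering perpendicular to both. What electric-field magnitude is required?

For straight-line motion qE = qvB, so E = vB.
E = 1.09×10⁵ × 0.552 = 6.02×10⁴ V/m.

E = 6.02×10⁴ V/m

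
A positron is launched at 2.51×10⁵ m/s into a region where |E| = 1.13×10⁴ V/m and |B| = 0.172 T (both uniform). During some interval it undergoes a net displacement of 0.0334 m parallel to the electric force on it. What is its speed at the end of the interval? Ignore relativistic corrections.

v_f ≈ 1.15×10⁷ m/s

B does no work; ΔKE = |q|E d.
½mv_f² = ½mv₀² + |q|Ed = ½(9.109×10⁻³¹)(2.51×10⁵)² + (1.602×10⁻¹⁹)(1.13×10⁴)(0.0334) ≈ 2.869×10⁻²⁰ J + 6.046×10⁻¹⁷ J ≈ 6.049×10⁻¹⁷ J.
v_f = √(2·6.049×10⁻¹⁷/9.109×10⁻³¹) ≈ 1.15×10⁷ m/s.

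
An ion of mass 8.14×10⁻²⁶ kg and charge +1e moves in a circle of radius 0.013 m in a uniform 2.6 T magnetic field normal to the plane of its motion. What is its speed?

v ≈ 6.7×10⁴ m/s

From |q|vB = mv²/r, v = |q|Br/m.
v = (1.602×10⁻¹⁹)(2.6)(0.013)/8.14×10⁻²⁶ ≈ 6.7×10⁴ m/s.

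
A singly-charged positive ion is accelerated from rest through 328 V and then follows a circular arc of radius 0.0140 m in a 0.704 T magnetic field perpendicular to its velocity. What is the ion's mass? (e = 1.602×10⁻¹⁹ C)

m ≈ 2.37×10⁻²⁶ kg

Combine |q|V = ½mv² and r = mv/(|q|B): eliminate v to get m = qB²r²/(2V).
m = (1.602×10⁻¹⁹)(0.704)²(0.0140)²/(2·328) ≈ 2.37×10⁻²⁶ kg.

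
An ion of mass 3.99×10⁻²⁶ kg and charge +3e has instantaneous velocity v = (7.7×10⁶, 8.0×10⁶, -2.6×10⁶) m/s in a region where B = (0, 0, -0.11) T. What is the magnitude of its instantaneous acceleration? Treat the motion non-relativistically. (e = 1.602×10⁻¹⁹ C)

|a| ≈ 1.47×10¹³ m/s²

v×B = (-8.80×10⁵, 8.47×10⁵, 0) N/C.
F = q v×B = (4.806×10⁻¹⁹ C)·(-8.80×10⁵, 8.47×10⁵, 0) = (-4.23×10⁻¹³, 4.07×10⁻¹³, 0) N.
|a| = |F|/m = 5.870×10⁻¹³/3.99×10⁻²⁶ ≈ 1.47×10¹³ m/s².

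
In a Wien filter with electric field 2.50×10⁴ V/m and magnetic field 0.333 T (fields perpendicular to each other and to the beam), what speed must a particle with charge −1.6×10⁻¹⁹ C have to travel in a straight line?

Zero net Lorentz force requires |qE| = |q v×B|, i.e. E = vB.
v = E/B = 2.50×10⁴/0.333 = 7.51×10⁴ m/s.

v = 7.51×10⁴ m/s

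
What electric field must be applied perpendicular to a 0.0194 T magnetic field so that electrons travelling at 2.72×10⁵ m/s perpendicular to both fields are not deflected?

E = 5280 V/m

For straight-line motion qE = qvB, so E = vB.
E = 2.72×10⁵ × 0.0194 = 5280 V/m.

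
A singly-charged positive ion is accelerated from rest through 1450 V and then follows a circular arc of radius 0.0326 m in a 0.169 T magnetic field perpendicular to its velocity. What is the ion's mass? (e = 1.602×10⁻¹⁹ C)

m ≈ 1.68×10⁻²⁷ kg

Combine |q|V = ½mv² and r = mv/(|q|B): eliminate v to get m = qB²r²/(2V).
m = (1.602×10⁻¹⁹)(0.169)²(0.0326)²/(2·1450) ≈ 1.68×10⁻²⁷ kg.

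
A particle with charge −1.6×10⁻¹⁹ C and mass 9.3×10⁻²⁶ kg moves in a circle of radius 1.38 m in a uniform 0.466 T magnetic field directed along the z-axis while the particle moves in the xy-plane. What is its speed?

v ≈ 1.11×10⁶ m/s

From |q|vB = mv²/r, v = |q|Br/m.
v = (1.6×10⁻¹⁹)(0.466)(1.38)/9.3×10⁻²⁶ ≈ 1.11×10⁶ m/s.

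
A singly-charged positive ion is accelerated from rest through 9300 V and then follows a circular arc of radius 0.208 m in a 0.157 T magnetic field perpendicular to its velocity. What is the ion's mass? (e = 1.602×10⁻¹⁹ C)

Combine |q|V = ½mv² and r = mv/(|q|B): eliminate v to get m = qB²r²/(2V).
m = (1.602×10⁻¹⁹)(0.157)²(0.208)²/(2·9300) ≈ 9.18×10⁻²⁷ kg.

m ≈ 9.18×10⁻²⁷ kg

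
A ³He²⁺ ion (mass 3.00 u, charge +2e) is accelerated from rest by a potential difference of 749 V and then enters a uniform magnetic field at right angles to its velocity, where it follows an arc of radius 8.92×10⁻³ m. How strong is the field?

v = √(2|q|V/m) = √(2·3.204×10⁻¹⁹·749/4.983×10⁻²⁷) ≈ 3.104×10⁵ m/s.
B = mv/(|q|r) = (4.983×10⁻²⁷)(3.104×10⁵)/((3.204×10⁻¹⁹)(8.92×10⁻³)) ≈ 0.541 T.

B ≈ 0.541 T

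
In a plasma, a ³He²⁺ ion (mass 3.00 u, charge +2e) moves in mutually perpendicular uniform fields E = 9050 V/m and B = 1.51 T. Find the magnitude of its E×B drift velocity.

v_d ≈ 5990 m/s

The steady drift has the magnetic force balancing the electric force, so v_d = E/B.
v_d = 9050/1.51 = 5990 m/s.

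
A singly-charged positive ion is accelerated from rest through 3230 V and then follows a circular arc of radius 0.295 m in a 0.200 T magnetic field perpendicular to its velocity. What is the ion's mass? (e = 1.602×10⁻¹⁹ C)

Combine |q|V = ½mv² and r = mv/(|q|B): eliminate v to get m = qB²r²/(2V).
m = (1.602×10⁻¹⁹)(0.200)²(0.295)²/(2·3230) ≈ 8.63×10⁻²⁶ kg.

m ≈ 8.63×10⁻²⁶ kg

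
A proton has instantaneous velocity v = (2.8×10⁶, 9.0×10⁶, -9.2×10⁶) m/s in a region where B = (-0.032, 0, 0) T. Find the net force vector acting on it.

v×B = (0, 2.94×10⁵, 2.88×10⁵) N/C.
F = q v×B = (1.602×10⁻¹⁹ C)·(0, 2.94×10⁵, 2.88×10⁵) = (0, 4.72×10⁻¹⁴, 4.61×10⁻¹⁴) N.

F ≈ (0, 4.72×10⁻¹⁴, 4.61×10⁻¹⁴) N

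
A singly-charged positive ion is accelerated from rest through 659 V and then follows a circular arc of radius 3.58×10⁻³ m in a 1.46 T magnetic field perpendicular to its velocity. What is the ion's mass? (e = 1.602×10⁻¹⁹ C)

Combine |q|V = ½mv² and r = mv/(|q|B): eliminate v to get m = qB²r²/(2V).
m = (1.602×10⁻¹⁹)(1.46)²(3.58×10⁻³)²/(2·659) ≈ 3.32×10⁻²⁷ kg.

m ≈ 3.32×10⁻²⁷ kg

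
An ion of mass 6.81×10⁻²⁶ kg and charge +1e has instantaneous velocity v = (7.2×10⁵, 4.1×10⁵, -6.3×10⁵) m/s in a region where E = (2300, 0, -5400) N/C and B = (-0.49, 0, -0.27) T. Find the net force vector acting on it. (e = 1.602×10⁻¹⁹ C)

F ≈ (-1.74×10⁻¹⁴, 8.06×10⁻¹⁴, 3.13×10⁻¹⁴) N

v×B = (-1.11×10⁵, 5.03×10⁵, 2.01×10⁵) N/C.
E + v×B = (-1.08×10⁵, 5.03×10⁵, 1.96×10⁵) N/C.
F = q(E + v×B) = (1.602×10⁻¹⁹ C)·(-1.08×10⁵, 5.03×10⁵, 1.96×10⁵) = (-1.74×10⁻¹⁴, 8.06×10⁻¹⁴, 3.13×10⁻¹⁴) N.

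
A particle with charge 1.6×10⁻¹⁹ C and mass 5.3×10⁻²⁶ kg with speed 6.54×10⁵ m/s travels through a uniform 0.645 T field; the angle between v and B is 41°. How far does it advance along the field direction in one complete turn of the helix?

v∥ = v cosθ = 6.54×10⁵·cos41° ≈ 4.936×10⁵ m/s.
T = 2πm/(|q|B) = 2π(5.3×10⁻²⁶)/((1.6×10⁻¹⁹)(0.645)) ≈ 3.227×10⁻⁶ s.
pitch = v∥ T = (4.936×10⁵)(3.227×10⁻⁶) ≈ 1.59 m.

p ≈ 1.59 m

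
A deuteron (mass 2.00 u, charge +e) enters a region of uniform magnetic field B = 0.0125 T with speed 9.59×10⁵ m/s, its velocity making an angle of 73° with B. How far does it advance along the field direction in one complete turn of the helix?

p ≈ 2.92 m

v∥ = v cosθ = 9.59×10⁵·cos73° ≈ 2.804×10⁵ m/s.
T = 2πm/(|q|B) = 2π(3.322×10⁻²⁷)/((1.602×10⁻¹⁹)(0.0125)) ≈ 1.042×10⁻⁵ s.
pitch = v∥ T = (2.804×10⁵)(1.042×10⁻⁵) ≈ 2.92 m.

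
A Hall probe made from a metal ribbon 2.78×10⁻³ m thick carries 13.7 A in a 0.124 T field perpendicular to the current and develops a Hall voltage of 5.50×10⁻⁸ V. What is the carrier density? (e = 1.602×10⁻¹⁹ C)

n ≈ 6.94×10²⁸ m⁻³

From V_H = IB/(n e t), n = IB/(V_H e t).
n = (13.7)(0.124)/((5.50×10⁻⁸)(1.602×10⁻¹⁹)(2.78×10⁻³)) ≈ 6.94×10²⁸ m⁻³.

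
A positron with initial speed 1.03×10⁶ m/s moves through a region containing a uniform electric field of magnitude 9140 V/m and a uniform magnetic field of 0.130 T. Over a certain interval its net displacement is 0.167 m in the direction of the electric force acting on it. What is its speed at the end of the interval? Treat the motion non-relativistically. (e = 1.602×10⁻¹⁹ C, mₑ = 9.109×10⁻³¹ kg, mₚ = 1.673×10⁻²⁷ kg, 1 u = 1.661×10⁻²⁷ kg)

B does no work; ΔKE = |q|E d.
½mv_f² = ½mv₀² + |q|Ed = ½(9.109×10⁻³¹)(1.03×10⁶)² + (1.602×10⁻¹⁹)(9140)(0.167) ≈ 4.832×10⁻¹⁹ J + 2.445×10⁻¹⁶ J ≈ 2.450×10⁻¹⁶ J.
v_f = √(2·2.450×10⁻¹⁶/9.109×10⁻³¹) ≈ 2.32×10⁷ m/s.

v_f ≈ 2.32×10⁷ m/s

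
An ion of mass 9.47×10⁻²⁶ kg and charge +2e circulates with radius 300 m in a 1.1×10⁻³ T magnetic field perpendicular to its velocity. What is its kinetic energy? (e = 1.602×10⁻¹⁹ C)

v = |q|Br/m, then KE = ½mv² = (qBr)²/(2m).
v = (3.204×10⁻¹⁹)(1.1×10⁻³)(300)/9.47×10⁻²⁶ ≈ 1.116×10⁶ m/s.
KE = ½(9.47×10⁻²⁶)(1.116×10⁶)² ≈ 5.9×10⁻¹⁴ J.

KE ≈ 5.9×10⁻¹⁴ J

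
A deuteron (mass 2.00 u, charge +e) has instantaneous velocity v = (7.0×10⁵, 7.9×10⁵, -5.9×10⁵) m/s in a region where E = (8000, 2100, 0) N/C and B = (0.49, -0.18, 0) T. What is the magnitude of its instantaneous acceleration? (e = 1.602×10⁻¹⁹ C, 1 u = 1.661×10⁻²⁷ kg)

|a| ≈ 2.87×10¹³ m/s²

v×B = (-1.06×10⁵, -2.89×10⁵, -5.13×10⁵) N/C.
E + v×B = (-9.82×10⁴, -2.87×10⁵, -5.13×10⁵) N/C.
F = q(E + v×B) = (1.602×10⁻¹⁹ C)·(-9.82×10⁴, -2.87×10⁵, -5.13×10⁵) = (-1.57×10⁻¹⁴, -4.60×10⁻¹⁴, -8.22×10⁻¹⁴) N.
|a| = |F|/m = 9.549×10⁻¹⁴/3.322×10⁻²⁷ ≈ 2.87×10¹³ m/s².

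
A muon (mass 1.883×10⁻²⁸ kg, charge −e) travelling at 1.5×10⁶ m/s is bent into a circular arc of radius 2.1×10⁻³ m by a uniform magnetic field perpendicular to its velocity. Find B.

B ≈ 0.84 T

From |q|vB = mv²/r, B = mv/(|q|r).
B = (1.883×10⁻²⁸)(1.5×10⁶)/((1.602×10⁻¹⁹)(2.1×10⁻³)) ≈ 0.84 T.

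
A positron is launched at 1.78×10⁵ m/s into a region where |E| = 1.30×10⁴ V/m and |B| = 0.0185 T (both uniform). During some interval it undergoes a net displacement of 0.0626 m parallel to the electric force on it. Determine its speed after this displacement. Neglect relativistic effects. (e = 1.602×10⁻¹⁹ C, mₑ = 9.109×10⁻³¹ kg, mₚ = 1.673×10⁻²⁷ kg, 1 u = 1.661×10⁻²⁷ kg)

v_f ≈ 1.69×10⁷ m/s

B does no work; ΔKE = |q|E d.
½mv_f² = ½mv₀² + |q|Ed = ½(9.109×10⁻³¹)(1.78×10⁵)² + (1.602×10⁻¹⁹)(1.30×10⁴)(0.0626) ≈ 1.443×10⁻²⁰ J + 1.304×10⁻¹⁶ J ≈ 1.304×10⁻¹⁶ J.
v_f = √(2·1.304×10⁻¹⁶/9.109×10⁻³¹) ≈ 1.69×10⁷ m/s.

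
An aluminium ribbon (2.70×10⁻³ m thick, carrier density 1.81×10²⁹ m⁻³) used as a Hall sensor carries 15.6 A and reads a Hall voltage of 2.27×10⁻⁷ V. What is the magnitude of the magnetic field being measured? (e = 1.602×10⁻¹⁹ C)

From V_H = IB/(n e t), B = V_H n e t / I.
B = (2.27×10⁻⁷)(1.81×10²⁹)(1.602×10⁻¹⁹)(2.70×10⁻³)/15.6 ≈ 1.14 T.

B ≈ 1.14 T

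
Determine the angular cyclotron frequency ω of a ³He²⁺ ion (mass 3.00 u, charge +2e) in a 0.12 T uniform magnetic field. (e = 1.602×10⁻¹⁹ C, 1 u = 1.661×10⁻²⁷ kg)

ω ≈ 7.7×10⁶ rad/s

ω = |q|B/m.
ω = (3.204×10⁻¹⁹)(0.12)/4.983×10⁻²⁷ ≈ 7.7×10⁶ rad/s.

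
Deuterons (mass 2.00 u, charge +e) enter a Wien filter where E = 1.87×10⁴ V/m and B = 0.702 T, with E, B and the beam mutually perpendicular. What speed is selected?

v = 2.66×10⁴ m/s

Zero net Lorentz force requires |qE| = |q v×B|, i.e. E = vB.
v = E/B = 1.87×10⁴/0.702 = 2.66×10⁴ m/s.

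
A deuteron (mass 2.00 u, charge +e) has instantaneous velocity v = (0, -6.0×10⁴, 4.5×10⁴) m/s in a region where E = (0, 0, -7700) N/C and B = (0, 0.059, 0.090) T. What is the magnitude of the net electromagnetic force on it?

|F| ≈ 1.79×10⁻¹⁵ N

v×B = (-8060, 0, 0) N/C.
E + v×B = (-8060, 0, -7700) N/C.
F = q(E + v×B) = (1.602×10⁻¹⁹ C)·(-8060, 0, -7700) = (-1.29×10⁻¹⁵, 0, -1.23×10⁻¹⁵) N.
|F| = 1.79×10⁻¹⁵ N.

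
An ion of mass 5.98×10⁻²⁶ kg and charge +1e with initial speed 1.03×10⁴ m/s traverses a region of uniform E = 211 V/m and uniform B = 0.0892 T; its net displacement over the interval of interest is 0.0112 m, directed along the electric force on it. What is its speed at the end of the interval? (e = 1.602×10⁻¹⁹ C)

B does no work; ΔKE = |q|E d.
½mv_f² = ½mv₀² + |q|Ed = ½(5.98×10⁻²⁶)(1.03×10⁴)² + (1.602×10⁻¹⁹)(211)(0.0112) ≈ 3.172×10⁻¹⁸ J + 3.786×10⁻¹⁹ J ≈ 3.551×10⁻¹⁸ J.
v_f = √(2·3.551×10⁻¹⁸/5.98×10⁻²⁶) ≈ 1.09×10⁴ m/s.

v_f ≈ 1.09×10⁴ m/s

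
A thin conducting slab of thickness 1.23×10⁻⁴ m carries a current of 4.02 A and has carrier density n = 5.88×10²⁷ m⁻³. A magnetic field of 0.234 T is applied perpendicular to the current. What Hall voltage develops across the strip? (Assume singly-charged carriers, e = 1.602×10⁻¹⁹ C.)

V_H ≈ 8.12×10⁻⁶ V

V_H = IB/(n e t).
V_H = (4.02)(0.234)/((5.88×10²⁷)(1.602×10⁻¹⁹)(1.23×10⁻⁴)) ≈ 8.12×10⁻⁶ V.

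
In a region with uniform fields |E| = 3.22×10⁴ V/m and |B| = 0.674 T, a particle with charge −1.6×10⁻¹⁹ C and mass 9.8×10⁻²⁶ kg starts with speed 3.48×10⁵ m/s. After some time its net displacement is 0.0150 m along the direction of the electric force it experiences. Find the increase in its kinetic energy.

The magnetic force is always ⟂ v and does no work; only the electric force changes KE.
ΔKE = F_E · d = |q|E d = (1.6×10⁻¹⁹)(3.22×10⁴)(0.0150) ≈ 7.73×10⁻¹⁷ J.

ΔKE ≈ 7.73×10⁻¹⁷ J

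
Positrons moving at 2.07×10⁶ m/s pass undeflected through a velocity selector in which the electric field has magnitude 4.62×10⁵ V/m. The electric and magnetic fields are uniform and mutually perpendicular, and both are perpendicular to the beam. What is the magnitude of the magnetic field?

B = 0.223 T

Balance of forces in the selector: qE = qvB ⇒ B = E/v.
B = 4.62×10⁵/2.07×10⁶ = 0.223 T.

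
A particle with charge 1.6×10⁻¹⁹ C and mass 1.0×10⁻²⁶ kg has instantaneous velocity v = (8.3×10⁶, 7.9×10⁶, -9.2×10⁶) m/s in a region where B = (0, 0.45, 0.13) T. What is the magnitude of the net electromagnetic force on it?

v×B = (5.17×10⁶, -1.08×10⁶, 3.74×10⁶) N/C.
F = q v×B = (1.6×10⁻¹⁹ C)·(5.17×10⁶, -1.08×10⁶, 3.74×10⁶) = (8.27×10⁻¹³, -1.73×10⁻¹³, 5.98×10⁻¹³) N.
|F| = 1.03×10⁻¹² N.

|F| ≈ 1.03×10⁻¹² N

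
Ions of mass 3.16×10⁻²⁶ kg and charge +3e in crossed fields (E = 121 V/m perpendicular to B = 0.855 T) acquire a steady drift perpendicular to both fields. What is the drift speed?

v_d ≈ 142 m/s

The E×B drift speed is v_d = E/B.
v_d = 121/0.855 = 142 m/s.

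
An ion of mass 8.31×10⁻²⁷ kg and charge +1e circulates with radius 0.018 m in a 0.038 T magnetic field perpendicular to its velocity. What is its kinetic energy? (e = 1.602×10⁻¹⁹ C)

v = |q|Br/m, then KE = ½mv² = (qBr)²/(2m).
v = (1.602×10⁻¹⁹)(0.038)(0.018)/8.31×10⁻²⁷ ≈ 1.319×10⁴ m/s.
KE = ½(8.31×10⁻²⁷)(1.319×10⁴)² ≈ 7.2×10⁻¹⁹ J = 4.5 eV.

KE ≈ 4.5 eV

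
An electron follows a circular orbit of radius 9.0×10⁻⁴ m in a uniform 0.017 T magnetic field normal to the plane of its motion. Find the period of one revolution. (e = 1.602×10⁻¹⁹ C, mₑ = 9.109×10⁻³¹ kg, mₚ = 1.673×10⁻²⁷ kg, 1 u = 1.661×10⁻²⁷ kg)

T ≈ 2.1×10⁻⁹ s

The cyclotron period depends only on m, q, B: T = 2πm/(|q|B).
T = 2π(9.109×10⁻³¹)/((1.602×10⁻¹⁹)(0.017)) ≈ 2.1×10⁻⁹ s.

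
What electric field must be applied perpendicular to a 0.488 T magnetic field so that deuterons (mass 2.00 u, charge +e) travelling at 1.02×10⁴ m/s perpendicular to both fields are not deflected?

E = 4980 V/m

For straight-line motion qE = qvB, so E = vB.
E = 1.02×10⁴ × 0.488 = 4980 V/m.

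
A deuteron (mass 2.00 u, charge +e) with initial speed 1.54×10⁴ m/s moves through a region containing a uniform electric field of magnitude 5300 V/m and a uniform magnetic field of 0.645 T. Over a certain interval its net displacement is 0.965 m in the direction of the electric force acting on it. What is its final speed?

B does no work; ΔKE = |q|E d.
½mv_f² = ½mv₀² + |q|Ed = ½(3.322×10⁻²⁷)(1.54×10⁴)² + (1.602×10⁻¹⁹)(5300)(0.965) ≈ 3.939×10⁻¹⁹ J + 8.193×10⁻¹⁶ J ≈ 8.197×10⁻¹⁶ J.
v_f = √(2·8.197×10⁻¹⁶/3.322×10⁻²⁷) ≈ 7.03×10⁵ m/s.

v_f ≈ 7.03×10⁵ m/s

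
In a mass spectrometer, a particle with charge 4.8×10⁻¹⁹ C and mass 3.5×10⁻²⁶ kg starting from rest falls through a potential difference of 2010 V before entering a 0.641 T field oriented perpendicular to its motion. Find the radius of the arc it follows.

r ≈ 0.0267 m

Acceleration: |q|V = ½mv² ⇒ v = √(2|q|V/m) = √(2·4.8×10⁻¹⁹·2010/3.5×10⁻²⁶) ≈ 2.348×10⁵ m/s.
In the field: r = mv/(|q|B) = (3.5×10⁻²⁶)(2.348×10⁵)/((4.8×10⁻¹⁹)(0.641)) ≈ 0.0267 m.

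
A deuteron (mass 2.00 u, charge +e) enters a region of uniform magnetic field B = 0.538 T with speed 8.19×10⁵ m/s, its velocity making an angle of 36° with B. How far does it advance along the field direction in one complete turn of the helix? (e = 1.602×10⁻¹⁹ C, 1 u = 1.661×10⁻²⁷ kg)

v∥ = v cosθ = 8.19×10⁵·cos36° ≈ 6.626×10⁵ m/s.
T = 2πm/(|q|B) = 2π(3.322×10⁻²⁷)/((1.602×10⁻¹⁹)(0.538)) ≈ 2.422×10⁻⁷ s.
pitch = v∥ T = (6.626×10⁵)(2.422×10⁻⁷) ≈ 0.160 m.

p ≈ 0.160 m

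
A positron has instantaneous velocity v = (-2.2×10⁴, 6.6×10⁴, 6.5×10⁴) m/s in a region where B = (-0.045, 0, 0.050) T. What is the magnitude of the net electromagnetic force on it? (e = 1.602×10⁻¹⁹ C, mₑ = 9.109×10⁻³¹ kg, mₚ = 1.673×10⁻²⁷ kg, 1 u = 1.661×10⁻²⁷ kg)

v×B = (3300, -1820, 2970) N/C.
F = q v×B = (1.602×10⁻¹⁹ C)·(3300, -1820, 2970) = (5.29×10⁻¹⁶, -2.92×10⁻¹⁶, 4.76×10⁻¹⁶) N.
|F| = 7.69×10⁻¹⁶ N.

|F| ≈ 7.69×10⁻¹⁶ N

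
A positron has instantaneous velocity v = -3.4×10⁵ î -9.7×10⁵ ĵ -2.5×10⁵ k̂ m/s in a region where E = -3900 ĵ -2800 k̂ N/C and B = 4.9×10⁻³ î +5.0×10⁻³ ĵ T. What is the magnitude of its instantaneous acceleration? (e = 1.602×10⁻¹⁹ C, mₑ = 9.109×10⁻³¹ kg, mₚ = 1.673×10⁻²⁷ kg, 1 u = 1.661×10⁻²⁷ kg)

|a| ≈ 9.29×10¹⁴ m/s²

v×B = (1250, -1220, 3050) N/C.
E + v×B = (1250, -5120, 253) N/C.
F = q(E + v×B) = (1.602×10⁻¹⁹ C)·(1250, -5120, 253) = (2.00×10⁻¹⁶, -8.21×10⁻¹⁶, 4.05×10⁻¹⁷) N.
|a| = |F|/m = 8.461×10⁻¹⁶/9.109×10⁻³¹ ≈ 9.29×10¹⁴ m/s².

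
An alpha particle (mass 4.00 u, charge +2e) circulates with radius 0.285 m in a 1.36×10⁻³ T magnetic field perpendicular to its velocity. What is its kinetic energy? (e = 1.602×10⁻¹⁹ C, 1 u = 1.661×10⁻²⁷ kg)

KE ≈ 1.16×10⁻¹⁸ J

v = |q|Br/m, then KE = ½mv² = (qBr)²/(2m).
v = (3.204×10⁻¹⁹)(1.36×10⁻³)(0.285)/6.644×10⁻²⁷ ≈ 1.869×10⁴ m/s.
KE = ½(6.644×10⁻²⁷)(1.869×10⁴)² ≈ 1.16×10⁻¹⁸ J.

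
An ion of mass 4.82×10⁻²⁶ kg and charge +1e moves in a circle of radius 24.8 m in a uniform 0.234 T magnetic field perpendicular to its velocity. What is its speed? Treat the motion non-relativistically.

From |q|vB = mv²/r, v = |q|Br/m.
v = (1.602×10⁻¹⁹)(0.234)(24.8)/4.82×10⁻²⁶ ≈ 1.93×10⁷ m/s.

v ≈ 1.93×10⁷ m/s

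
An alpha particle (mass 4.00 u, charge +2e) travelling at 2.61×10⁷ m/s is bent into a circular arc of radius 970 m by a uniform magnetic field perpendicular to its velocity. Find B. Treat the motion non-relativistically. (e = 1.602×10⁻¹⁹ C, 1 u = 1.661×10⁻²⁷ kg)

From |q|vB = mv²/r, B = mv/(|q|r).
B = (6.644×10⁻²⁷)(2.61×10⁷)/((3.204×10⁻¹⁹)(970)) ≈ 5.58×10⁻⁴ T.

B ≈ 5.58×10⁻⁴ T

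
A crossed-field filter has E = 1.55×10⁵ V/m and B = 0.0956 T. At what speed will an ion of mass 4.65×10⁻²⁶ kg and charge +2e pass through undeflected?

Zero net Lorentz force requires |qE| = |q v×B|, i.e. E = vB.
v = E/B = 1.55×10⁵/0.0956 = 1.62×10⁶ m/s.

v = 1.62×10⁶ m/s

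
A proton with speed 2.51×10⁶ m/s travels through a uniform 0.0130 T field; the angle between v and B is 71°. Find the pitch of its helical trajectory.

v∥ = v cosθ = 2.51×10⁶·cos71° ≈ 8.172×10⁵ m/s.
T = 2πm/(|q|B) = 2π(1.673×10⁻²⁷)/((1.602×10⁻¹⁹)(0.0130)) ≈ 5.047×10⁻⁶ s.
pitch = v∥ T = (8.172×10⁵)(5.047×10⁻⁶) ≈ 4.12 m.

p ≈ 4.12 m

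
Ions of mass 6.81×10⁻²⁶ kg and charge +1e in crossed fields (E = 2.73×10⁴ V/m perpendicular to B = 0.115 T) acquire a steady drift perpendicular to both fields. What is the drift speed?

v_d ≈ 2.37×10⁵ m/s

The E×B drift speed is v_d = E/B.
v_d = 2.73×10⁴/0.115 = 2.37×10⁵ m/s.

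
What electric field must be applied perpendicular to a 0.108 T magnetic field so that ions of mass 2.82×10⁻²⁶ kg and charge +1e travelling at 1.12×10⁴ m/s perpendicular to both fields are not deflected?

For straight-line motion qE = qvB, so E = vB.
E = 1.12×10⁴ × 0.108 = 1210 V/m.

E = 1210 V/m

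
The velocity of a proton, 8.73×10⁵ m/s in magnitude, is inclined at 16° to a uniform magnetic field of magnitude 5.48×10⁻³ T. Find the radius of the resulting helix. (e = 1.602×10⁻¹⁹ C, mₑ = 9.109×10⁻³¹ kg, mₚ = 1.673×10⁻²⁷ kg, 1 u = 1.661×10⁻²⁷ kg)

v⊥ = v sinθ = 8.73×10⁵·sin16° ≈ 2.406×10⁵ m/s.
r = m v⊥/(|q|B) = (1.673×10⁻²⁷)(2.406×10⁵)/((1.602×10⁻¹⁹)(5.48×10⁻³)) ≈ 0.459 m.

r ≈ 0.459 m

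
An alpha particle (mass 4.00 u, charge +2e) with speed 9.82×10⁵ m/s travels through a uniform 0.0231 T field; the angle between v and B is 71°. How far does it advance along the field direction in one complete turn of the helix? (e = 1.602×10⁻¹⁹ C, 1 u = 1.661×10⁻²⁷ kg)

v∥ = v cosθ = 9.82×10⁵·cos71° ≈ 3.197×10⁵ m/s.
T = 2πm/(|q|B) = 2π(6.644×10⁻²⁷)/((3.204×10⁻¹⁹)(0.0231)) ≈ 5.640×10⁻⁶ s.
pitch = v∥ T = (3.197×10⁵)(5.640×10⁻⁶) ≈ 1.80 m.

p ≈ 1.80 m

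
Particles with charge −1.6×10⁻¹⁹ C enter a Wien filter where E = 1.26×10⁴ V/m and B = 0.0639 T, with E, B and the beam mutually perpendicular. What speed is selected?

Straight-line motion ⇒ electric and magnetic forces cancel, so E = vB.
v = E/B = 1.26×10⁴/0.0639 = 1.97×10⁵ m/s.

v = 1.97×10⁵ m/s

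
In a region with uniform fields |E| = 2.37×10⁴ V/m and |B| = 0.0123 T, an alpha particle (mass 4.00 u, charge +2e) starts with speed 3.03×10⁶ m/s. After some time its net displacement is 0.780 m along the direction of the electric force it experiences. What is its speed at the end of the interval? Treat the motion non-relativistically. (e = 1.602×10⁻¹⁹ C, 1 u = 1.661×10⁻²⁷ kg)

v_f ≈ 3.31×10⁶ m/s

B does no work; ΔKE = |q|E d.
½mv_f² = ½mv₀² + |q|Ed = ½(6.644×10⁻²⁷)(3.03×10⁶)² + (3.204×10⁻¹⁹)(2.37×10⁴)(0.780) ≈ 3.050×10⁻¹⁴ J + 5.923×10⁻¹⁵ J ≈ 3.642×10⁻¹⁴ J.
v_f = √(2·3.642×10⁻¹⁴/6.644×10⁻²⁷) ≈ 3.31×10⁶ m/s.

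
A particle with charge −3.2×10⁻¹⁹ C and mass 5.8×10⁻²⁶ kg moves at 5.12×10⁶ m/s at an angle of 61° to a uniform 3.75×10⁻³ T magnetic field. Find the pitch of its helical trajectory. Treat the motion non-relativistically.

p ≈ 754 m

v∥ = v cosθ = 5.12×10⁶·cos61° ≈ 2.482×10⁶ m/s.
T = 2πm/(|q|B) = 2π(5.8×10⁻²⁶)/((3.2×10⁻¹⁹)(3.75×10⁻³)) ≈ 3.037×10⁻⁴ s.
pitch = v∥ T = (2.482×10⁶)(3.037×10⁻⁴) ≈ 754 m.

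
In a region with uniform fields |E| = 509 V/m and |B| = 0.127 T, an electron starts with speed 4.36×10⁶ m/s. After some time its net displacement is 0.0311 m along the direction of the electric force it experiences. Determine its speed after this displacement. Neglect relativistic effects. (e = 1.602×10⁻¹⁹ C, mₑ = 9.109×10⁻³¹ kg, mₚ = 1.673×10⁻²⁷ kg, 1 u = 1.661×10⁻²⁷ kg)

B does no work; ΔKE = |q|E d.
½mv_f² = ½mv₀² + |q|Ed = ½(9.109×10⁻³¹)(4.36×10⁶)² + (1.602×10⁻¹⁹)(509)(0.0311) ≈ 8.658×10⁻¹⁸ J + 2.536×10⁻¹⁸ J ≈ 1.119×10⁻¹⁷ J.
v_f = √(2·1.119×10⁻¹⁷/9.109×10⁻³¹) ≈ 4.96×10⁶ m/s.

v_f ≈ 4.96×10⁶ m/s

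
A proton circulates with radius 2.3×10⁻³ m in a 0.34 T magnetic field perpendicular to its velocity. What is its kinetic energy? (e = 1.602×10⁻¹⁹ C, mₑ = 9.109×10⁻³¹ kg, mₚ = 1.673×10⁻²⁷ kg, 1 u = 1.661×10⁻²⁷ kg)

KE ≈ 4.7×10⁻¹⁸ J

v = |q|Br/m, then KE = ½mv² = (qBr)²/(2m).
v = (1.602×10⁻¹⁹)(0.34)(2.3×10⁻³)/1.673×10⁻²⁷ ≈ 7.488×10⁴ m/s.
KE = ½(1.673×10⁻²⁷)(7.488×10⁴)² ≈ 4.7×10⁻¹⁸ J.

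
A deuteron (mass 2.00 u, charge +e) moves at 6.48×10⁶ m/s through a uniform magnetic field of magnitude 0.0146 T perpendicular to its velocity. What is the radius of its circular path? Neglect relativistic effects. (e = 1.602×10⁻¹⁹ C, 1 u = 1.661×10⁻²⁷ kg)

r ≈ 9.20 m

The magnetic force provides the centripetal force: |q|vB = mv²/r.
r = mv/(|q|B) = (3.322×10⁻²⁷)(6.48×10⁶)/((1.602×10⁻¹⁹)(0.0146)) ≈ 9.20 m.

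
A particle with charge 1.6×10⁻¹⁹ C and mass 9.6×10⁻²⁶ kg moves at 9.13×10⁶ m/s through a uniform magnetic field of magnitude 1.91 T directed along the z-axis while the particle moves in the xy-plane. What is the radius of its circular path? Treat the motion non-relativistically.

r ≈ 2.87 m

The magnetic force provides the centripetal force: |q|vB = mv²/r.
r = mv/(|q|B) = (9.6×10⁻²⁶)(9.13×10⁶)/((1.6×10⁻¹⁹)(1.91)) ≈ 2.87 m.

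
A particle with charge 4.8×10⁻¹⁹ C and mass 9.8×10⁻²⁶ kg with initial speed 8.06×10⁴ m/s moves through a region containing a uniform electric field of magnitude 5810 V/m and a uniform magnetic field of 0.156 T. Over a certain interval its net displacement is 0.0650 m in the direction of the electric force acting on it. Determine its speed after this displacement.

v_f ≈ 1.01×10⁵ m/s

B does no work; ΔKE = |q|E d.
½mv_f² = ½mv₀² + |q|Ed = ½(9.8×10⁻²⁶)(8.06×10⁴)² + (4.8×10⁻¹⁹)(5810)(0.0650) ≈ 3.183×10⁻¹⁶ J + 1.813×10⁻¹⁶ J ≈ 4.996×10⁻¹⁶ J.
v_f = √(2·4.996×10⁻¹⁶/9.8×10⁻²⁶) ≈ 1.01×10⁵ m/s.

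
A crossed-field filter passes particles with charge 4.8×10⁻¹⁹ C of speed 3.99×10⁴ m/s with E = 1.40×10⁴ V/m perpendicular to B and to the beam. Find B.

Balance of forces in the selector: qE = qvB ⇒ B = E/v.
B = 1.40×10⁴/3.99×10⁴ = 0.351 T.

B = 0.351 T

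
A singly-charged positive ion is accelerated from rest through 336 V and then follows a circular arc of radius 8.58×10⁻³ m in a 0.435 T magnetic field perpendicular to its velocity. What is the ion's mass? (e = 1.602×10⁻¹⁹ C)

m ≈ 3.32×10⁻²⁷ kg

Combine |q|V = ½mv² and r = mv/(|q|B): eliminate v to get m = qB²r²/(2V).
m = (1.602×10⁻¹⁹)(0.435)²(8.58×10⁻³)²/(2·336) ≈ 3.32×10⁻²⁷ kg.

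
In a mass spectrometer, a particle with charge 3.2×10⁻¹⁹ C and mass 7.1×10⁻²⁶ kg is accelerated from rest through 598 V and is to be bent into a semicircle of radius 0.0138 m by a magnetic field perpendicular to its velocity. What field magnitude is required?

v = √(2|q|V/m) = √(2·3.2×10⁻¹⁹·598/7.1×10⁻²⁶) ≈ 7.342×10⁴ m/s.
B = mv/(|q|r) = (7.1×10⁻²⁶)(7.342×10⁴)/((3.2×10⁻¹⁹)(0.0138)) ≈ 1.18 T.

B ≈ 1.18 T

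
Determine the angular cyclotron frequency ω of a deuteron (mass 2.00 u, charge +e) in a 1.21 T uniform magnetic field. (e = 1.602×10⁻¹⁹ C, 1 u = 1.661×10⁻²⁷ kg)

ω = |q|B/m.
ω = (1.602×10⁻¹⁹)(1.21)/3.322×10⁻²⁷ ≈ 5.84×10⁷ rad/s.

ω ≈ 5.84×10⁷ rad/s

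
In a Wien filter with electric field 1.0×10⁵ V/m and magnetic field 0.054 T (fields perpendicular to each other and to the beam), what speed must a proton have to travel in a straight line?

v = 1.9×10⁶ m/s

For undeflected motion the electric and magnetic forces balance: qE = qvB.
v = E/B = 1.0×10⁵/0.054 = 1.9×10⁶ m/s.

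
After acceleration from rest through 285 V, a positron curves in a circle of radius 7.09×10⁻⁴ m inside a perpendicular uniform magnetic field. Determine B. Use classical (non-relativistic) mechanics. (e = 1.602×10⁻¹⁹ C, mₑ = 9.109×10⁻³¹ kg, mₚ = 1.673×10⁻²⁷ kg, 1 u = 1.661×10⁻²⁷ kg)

B ≈ 0.0803 T

v = √(2|q|V/m) = √(2·1.602×10⁻¹⁹·285/9.109×10⁻³¹) ≈ 1.001×10⁷ m/s.
B = mv/(|q|r) = (9.109×10⁻³¹)(1.001×10⁷)/((1.602×10⁻¹⁹)(7.09×10⁻⁴)) ≈ 0.0803 T.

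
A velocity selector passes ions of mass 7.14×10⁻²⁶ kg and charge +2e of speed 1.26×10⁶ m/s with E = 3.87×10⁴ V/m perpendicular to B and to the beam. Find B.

B = 0.0307 T

Balance of forces in the selector: qE = qvB ⇒ B = E/v.
B = 3.87×10⁴/1.26×10⁶ = 0.0307 T.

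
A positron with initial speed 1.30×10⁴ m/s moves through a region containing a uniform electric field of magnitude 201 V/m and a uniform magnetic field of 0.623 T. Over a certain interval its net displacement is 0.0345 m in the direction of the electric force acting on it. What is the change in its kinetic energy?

ΔKE ≈ 1.11×10⁻¹⁸ J

The magnetic force is always ⟂ v and does no work; only the electric force changes KE.
ΔKE = F_E · d = |q|E d = (1.602×10⁻¹⁹)(201)(0.0345) ≈ 1.11×10⁻¹⁸ J.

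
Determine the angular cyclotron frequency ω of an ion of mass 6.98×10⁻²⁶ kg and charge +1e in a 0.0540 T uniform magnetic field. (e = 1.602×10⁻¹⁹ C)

ω = |q|B/m.
ω = (1.602×10⁻¹⁹)(0.0540)/6.98×10⁻²⁶ ≈ 1.24×10⁵ rad/s.

ω ≈ 1.24×10⁵ rad/s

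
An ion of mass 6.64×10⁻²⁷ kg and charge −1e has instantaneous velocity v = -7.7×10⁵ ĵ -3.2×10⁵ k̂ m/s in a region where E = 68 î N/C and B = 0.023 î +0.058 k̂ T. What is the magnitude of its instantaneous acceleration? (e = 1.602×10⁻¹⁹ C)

|a| ≈ 1.17×10¹² m/s²

v×B = (-4.47×10⁴, -7360, 1.77×10⁴) N/C.
E + v×B = (-4.46×10⁴, -7360, 1.77×10⁴) N/C.
F = q(E + v×B) = (−1.602×10⁻¹⁹ C)·(-4.46×10⁴, -7360, 1.77×10⁴) = (7.14×10⁻¹⁵, 1.18×10⁻¹⁵, -2.84×10⁻¹⁵) N.
|a| = |F|/m = 7.776×10⁻¹⁵/6.64×10⁻²⁷ ≈ 1.17×10¹² m/s².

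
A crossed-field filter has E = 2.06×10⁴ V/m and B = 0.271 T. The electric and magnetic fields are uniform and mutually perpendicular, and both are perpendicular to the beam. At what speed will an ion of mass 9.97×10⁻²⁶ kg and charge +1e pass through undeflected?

v = 7.60×10⁴ m/s

For undeflected motion the electric and magnetic forces balance: qE = qvB.
v = E/B = 2.06×10⁴/0.271 = 7.60×10⁴ m/s.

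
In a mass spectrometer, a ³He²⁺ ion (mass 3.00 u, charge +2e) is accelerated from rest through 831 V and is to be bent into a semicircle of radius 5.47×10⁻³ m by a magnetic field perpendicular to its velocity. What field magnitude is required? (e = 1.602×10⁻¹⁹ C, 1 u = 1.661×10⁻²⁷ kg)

B ≈ 0.929 T

v = √(2|q|V/m) = √(2·3.204×10⁻¹⁹·831/4.983×10⁻²⁷) ≈ 3.269×10⁵ m/s.
B = mv/(|q|r) = (4.983×10⁻²⁷)(3.269×10⁵)/((3.204×10⁻¹⁹)(5.47×10⁻³)) ≈ 0.929 T.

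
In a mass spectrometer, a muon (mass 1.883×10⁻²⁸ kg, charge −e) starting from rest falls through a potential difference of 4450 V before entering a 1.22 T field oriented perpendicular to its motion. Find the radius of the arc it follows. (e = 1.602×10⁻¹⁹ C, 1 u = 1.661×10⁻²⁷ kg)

r ≈ 2.65×10⁻³ m

Acceleration: |q|V = ½mv² ⇒ v = √(2|q|V/m) = √(2·1.602×10⁻¹⁹·4450/1.883×10⁻²⁸) ≈ 2.752×10⁶ m/s.
In the field: r = mv/(|q|B) = (1.883×10⁻²⁸)(2.752×10⁶)/((1.602×10⁻¹⁹)(1.22)) ≈ 2.65×10⁻³ m.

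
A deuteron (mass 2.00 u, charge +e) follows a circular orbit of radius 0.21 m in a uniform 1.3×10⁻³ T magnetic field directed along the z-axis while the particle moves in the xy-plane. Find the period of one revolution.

The cyclotron period depends only on m, q, B: T = 2πm/(|q|B).
T = 2π(3.322×10⁻²⁷)/((1.602×10⁻¹⁹)(1.3×10⁻³)) ≈ 1.0×10⁻⁴ s.

T ≈ 1.0×10⁻⁴ s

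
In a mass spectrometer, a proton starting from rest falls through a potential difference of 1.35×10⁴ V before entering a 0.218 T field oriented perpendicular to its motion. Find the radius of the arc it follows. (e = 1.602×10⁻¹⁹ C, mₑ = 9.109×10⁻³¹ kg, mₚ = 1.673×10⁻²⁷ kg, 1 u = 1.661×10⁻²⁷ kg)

Acceleration: |q|V = ½mv² ⇒ v = √(2|q|V/m) = √(2·1.602×10⁻¹⁹·1.35×10⁴/1.673×10⁻²⁷) ≈ 1.608×10⁶ m/s.
In the field: r = mv/(|q|B) = (1.673×10⁻²⁷)(1.608×10⁶)/((1.602×10⁻¹⁹)(0.218)) ≈ 0.0770 m.

r ≈ 0.0770 m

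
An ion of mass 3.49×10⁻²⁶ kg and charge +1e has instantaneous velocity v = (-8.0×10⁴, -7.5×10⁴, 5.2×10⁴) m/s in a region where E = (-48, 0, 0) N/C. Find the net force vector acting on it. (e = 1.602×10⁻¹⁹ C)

Only an electric field acts, so F = qE = (1.602×10⁻¹⁹ C)·(-48.0, 0, 0) = (-7.69×10⁻¹⁸, 0, 0) N.

F ≈ (-7.69×10⁻¹⁸, 0, 0) N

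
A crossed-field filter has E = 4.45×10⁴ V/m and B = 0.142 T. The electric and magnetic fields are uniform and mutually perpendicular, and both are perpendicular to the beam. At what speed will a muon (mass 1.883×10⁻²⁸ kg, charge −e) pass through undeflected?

For undeflected motion the electric and magnetic forces balance: qE = qvB.
v = E/B = 4.45×10⁴/0.142 = 3.13×10⁵ m/s.

v = 3.13×10⁵ m/s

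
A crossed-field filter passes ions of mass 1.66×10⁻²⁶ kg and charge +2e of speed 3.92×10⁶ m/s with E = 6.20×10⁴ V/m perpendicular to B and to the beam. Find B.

B = 0.0158 T

Balance of forces in the selector: qE = qvB ⇒ B = E/v.
B = 6.20×10⁴/3.92×10⁶ = 0.0158 T.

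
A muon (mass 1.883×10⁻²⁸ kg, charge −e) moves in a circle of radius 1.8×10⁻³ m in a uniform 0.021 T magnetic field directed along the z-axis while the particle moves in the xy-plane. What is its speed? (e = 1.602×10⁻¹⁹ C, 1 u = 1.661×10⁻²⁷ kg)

From |q|vB = mv²/r, v = |q|Br/m.
v = (1.602×10⁻¹⁹)(0.021)(1.8×10⁻³)/1.883×10⁻²⁸ ≈ 3.2×10⁴ m/s.

v ≈ 3.2×10⁴ m/s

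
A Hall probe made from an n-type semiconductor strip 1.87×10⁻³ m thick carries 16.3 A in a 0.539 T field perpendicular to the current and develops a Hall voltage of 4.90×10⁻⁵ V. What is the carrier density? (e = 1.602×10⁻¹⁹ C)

n ≈ 5.99×10²⁶ m⁻³

From V_H = IB/(n e t), n = IB/(V_H e t).
n = (16.3)(0.539)/((4.90×10⁻⁵)(1.602×10⁻¹⁹)(1.87×10⁻³)) ≈ 5.99×10²⁶ m⁻³.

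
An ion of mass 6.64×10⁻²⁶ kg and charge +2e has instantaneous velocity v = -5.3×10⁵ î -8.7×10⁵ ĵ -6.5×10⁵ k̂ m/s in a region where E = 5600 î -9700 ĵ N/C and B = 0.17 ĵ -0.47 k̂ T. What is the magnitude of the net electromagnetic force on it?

v×B = (5.19×10⁵, -2.49×10⁵, -9.01×10⁴) N/C.
E + v×B = (5.25×10⁵, -2.59×10⁵, -9.01×10⁴) N/C.
F = q(E + v×B) = (3.204×10⁻¹⁹ C)·(5.25×10⁵, -2.59×10⁵, -9.01×10⁴) = (1.68×10⁻¹³, -8.29×10⁻¹⁴, -2.89×10⁻¹⁴) N.
|F| = 1.90×10⁻¹³ N.

|F| ≈ 1.90×10⁻¹³ N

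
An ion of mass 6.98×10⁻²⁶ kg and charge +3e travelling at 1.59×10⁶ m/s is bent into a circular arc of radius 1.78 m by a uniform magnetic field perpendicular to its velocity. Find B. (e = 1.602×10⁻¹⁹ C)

B ≈ 0.130 T

From |q|vB = mv²/r, B = mv/(|q|r).
B = (6.98×10⁻²⁶)(1.59×10⁶)/((4.806×10⁻¹⁹)(1.78)) ≈ 0.130 T.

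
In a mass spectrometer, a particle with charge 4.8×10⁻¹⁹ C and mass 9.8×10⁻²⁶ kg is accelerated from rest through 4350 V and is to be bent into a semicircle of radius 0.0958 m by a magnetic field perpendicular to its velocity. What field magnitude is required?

v = √(2|q|V/m) = √(2·4.8×10⁻¹⁹·4350/9.8×10⁻²⁶) ≈ 2.064×10⁵ m/s.
B = mv/(|q|r) = (9.8×10⁻²⁶)(2.064×10⁵)/((4.8×10⁻¹⁹)(0.0958)) ≈ 0.440 T.

B ≈ 0.440 T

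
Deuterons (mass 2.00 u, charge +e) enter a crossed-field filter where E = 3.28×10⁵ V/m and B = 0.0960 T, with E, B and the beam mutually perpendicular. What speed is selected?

v = 3.42×10⁶ m/s

Zero net Lorentz force requires |qE| = |q v×B|, i.e. E = vB.
v = E/B = 3.28×10⁵/0.0960 = 3.42×10⁶ m/s.
The result is independent of the particle's charge and mass.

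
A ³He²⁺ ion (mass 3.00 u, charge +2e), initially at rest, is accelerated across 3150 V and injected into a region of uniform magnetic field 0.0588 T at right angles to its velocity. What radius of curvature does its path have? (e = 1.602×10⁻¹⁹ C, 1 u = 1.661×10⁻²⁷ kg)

Acceleration: |q|V = ½mv² ⇒ v = √(2|q|V/m) = √(2·3.204×10⁻¹⁹·3150/4.983×10⁻²⁷) ≈ 6.365×10⁵ m/s.
In the field: r = mv/(|q|B) = (4.983×10⁻²⁷)(6.365×10⁵)/((3.204×10⁻¹⁹)(0.0588)) ≈ 0.168 m.

r ≈ 0.168 m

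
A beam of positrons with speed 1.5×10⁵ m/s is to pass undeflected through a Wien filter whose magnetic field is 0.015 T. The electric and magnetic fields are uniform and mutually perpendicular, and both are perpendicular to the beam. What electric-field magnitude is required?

E = 2200 V/m

For straight-line motion qE = qvB, so E = vB.
E = 1.5×10⁵ × 0.015 = 2200 V/m.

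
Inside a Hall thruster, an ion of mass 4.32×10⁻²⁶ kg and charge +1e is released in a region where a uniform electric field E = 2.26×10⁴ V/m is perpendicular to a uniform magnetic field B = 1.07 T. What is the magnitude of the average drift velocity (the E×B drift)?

The steady drift has the magnetic force balancing the electric force, so v_d = E/B.
v_d = 2.26×10⁴/1.07 = 2.11×10⁴ m/s.

v_d ≈ 2.11×10⁴ m/s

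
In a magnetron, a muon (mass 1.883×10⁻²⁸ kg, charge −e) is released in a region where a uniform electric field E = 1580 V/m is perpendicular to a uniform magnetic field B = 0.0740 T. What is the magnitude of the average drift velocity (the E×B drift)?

v_d ≈ 2.14×10⁴ m/s

The E×B drift speed is v_d = E/B.
v_d = 1580/0.0740 = 2.14×10⁴ m/s.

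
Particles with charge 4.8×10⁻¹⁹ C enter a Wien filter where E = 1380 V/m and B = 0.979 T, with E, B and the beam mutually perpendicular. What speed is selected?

Zero net Lorentz force requires |qE| = |q v×B|, i.e. E = vB.
v = E/B = 1380/0.979 = 1410 m/s.
The result is independent of the particle's charge and mass.

v = 1410 m/s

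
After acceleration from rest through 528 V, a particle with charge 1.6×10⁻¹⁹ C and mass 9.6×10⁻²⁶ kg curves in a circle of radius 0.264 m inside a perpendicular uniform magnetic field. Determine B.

v = √(2|q|V/m) = √(2·1.6×10⁻¹⁹·528/9.6×10⁻²⁶) ≈ 4.195×10⁴ m/s.
B = mv/(|q|r) = (9.6×10⁻²⁶)(4.195×10⁴)/((1.6×10⁻¹⁹)(0.264)) ≈ 0.0953 T.

B ≈ 0.0953 T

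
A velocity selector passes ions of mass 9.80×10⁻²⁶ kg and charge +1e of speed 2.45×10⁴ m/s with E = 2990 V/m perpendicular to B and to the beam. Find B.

B = 0.122 T

Balance of forces in the selector: qE = qvB ⇒ B = E/v.
B = 2990/2.45×10⁴ = 0.122 T.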